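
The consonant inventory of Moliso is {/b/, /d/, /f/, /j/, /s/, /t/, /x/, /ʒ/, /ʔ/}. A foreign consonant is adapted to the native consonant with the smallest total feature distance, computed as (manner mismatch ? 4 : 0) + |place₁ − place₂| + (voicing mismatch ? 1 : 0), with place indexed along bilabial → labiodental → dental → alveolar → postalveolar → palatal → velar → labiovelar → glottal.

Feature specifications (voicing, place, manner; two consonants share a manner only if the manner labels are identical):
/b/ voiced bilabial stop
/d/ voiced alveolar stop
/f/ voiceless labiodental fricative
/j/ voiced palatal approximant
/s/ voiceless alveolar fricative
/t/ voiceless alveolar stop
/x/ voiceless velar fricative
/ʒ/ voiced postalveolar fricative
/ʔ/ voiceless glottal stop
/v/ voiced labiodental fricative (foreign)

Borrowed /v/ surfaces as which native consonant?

/f/ is closest: same manner (fricative), place distance 0 (labiodental→labiodental), voicing differs (+1); total 1. Next closest is /s/ at distance 3.

f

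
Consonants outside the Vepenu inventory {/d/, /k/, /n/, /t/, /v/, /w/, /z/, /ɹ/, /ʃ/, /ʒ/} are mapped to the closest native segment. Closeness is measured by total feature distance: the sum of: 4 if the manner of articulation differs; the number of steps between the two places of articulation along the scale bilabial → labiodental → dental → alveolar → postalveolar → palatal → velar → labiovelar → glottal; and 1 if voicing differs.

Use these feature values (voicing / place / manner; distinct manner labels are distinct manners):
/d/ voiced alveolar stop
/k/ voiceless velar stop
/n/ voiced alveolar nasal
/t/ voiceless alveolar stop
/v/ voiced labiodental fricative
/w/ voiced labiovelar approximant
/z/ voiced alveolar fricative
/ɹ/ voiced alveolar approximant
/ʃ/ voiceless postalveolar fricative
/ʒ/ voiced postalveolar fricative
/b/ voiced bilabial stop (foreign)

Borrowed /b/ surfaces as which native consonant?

d

/d/ is closest: same manner (stop), place distance 3 (bilabial→alveolar), same voicing; total 3. Next closest is /t/ at distance 4.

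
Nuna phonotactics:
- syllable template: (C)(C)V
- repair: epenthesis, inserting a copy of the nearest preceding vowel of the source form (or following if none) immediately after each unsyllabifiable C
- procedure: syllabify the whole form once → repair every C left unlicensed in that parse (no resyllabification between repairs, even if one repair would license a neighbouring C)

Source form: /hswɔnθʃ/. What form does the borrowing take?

hɔswɔnɔθɔʃɔ

The consonants /h/, /n/, /θ/, /ʃ/ cannot be parsed into a legal (C)(C)V syllable (no codas are permitted; onsets may contain at most 2 consonants).
Inserting the epenthetic vowel yields /h/ → /hɔ/, /n/ → /nɔ/, /θ/ → /θɔ/, /ʃ/ → /ʃɔ/.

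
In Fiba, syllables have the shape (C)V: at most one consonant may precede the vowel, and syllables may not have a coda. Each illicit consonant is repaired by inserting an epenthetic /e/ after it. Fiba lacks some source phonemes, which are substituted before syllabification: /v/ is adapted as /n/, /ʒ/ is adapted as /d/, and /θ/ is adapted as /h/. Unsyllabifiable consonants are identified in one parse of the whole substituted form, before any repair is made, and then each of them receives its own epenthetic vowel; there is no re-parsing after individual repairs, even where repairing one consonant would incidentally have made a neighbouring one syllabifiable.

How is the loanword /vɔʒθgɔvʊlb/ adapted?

nɔdehegɔnʊlebe

Substitution: /v/ → /n/, /ʒ/ → /d/, /θ/ → /h/, giving /nɔdhgɔnʊlb/.
The consonants /d/, /h/, /l/, /b/ cannot be parsed into a legal (C)V syllable (no codas are permitted; onsets are limited to one consonant).
Each unlicensed consonant becomes the onset of a new syllable: /d/ → /de/, /h/ → /he/, /l/ → /le/, /b/ → /be/.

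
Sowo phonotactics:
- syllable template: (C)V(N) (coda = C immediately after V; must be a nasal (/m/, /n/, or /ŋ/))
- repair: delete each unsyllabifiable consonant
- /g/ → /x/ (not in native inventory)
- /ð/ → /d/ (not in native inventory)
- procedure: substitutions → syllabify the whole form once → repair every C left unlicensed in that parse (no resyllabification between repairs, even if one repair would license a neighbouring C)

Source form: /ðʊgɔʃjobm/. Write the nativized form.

Substitution: /ð/ → /d/, /g/ → /x/, giving /dʊxɔʃjobm/.
Under (C)V(N), the unsyllabifiable consonants are /ʃ/, /b/, /m/ (only a nasal (/m/, /n/, or /ŋ/) is licensed in coda position; onsets are limited to one consonant).
Deletion applies to /ʃ/, /b/, /m/.

dʊxɔjo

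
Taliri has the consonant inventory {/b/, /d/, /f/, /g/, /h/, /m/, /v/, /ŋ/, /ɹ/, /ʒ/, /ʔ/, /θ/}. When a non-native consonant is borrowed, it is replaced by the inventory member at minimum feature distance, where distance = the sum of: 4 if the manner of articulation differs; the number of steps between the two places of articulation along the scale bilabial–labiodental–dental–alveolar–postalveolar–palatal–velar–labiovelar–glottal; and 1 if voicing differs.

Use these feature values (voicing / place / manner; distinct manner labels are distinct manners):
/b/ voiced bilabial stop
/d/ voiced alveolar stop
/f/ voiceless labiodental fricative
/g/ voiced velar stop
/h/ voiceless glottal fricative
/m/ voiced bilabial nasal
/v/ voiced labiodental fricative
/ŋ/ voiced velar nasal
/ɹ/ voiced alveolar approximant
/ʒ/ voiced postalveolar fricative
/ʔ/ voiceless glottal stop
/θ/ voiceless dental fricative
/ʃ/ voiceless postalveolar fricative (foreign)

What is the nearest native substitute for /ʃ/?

ʒ

/ʒ/ is closest: same manner (fricative), place distance 0 (postalveolar→postalveolar), voicing differs (+1); total 1. Next closest is /θ/ at distance 2.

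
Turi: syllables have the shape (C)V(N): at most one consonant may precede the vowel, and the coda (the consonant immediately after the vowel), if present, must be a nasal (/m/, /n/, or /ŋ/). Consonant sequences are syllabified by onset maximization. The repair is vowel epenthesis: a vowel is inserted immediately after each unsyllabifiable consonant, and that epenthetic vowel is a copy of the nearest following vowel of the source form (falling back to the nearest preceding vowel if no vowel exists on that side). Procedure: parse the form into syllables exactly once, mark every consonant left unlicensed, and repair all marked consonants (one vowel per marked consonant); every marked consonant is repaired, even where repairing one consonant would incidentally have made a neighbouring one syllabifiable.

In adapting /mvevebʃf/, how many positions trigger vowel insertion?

The unsyllabifiable consonants are /m/, /b/, /ʃ/, /f/; each receives one epenthetic vowel.

4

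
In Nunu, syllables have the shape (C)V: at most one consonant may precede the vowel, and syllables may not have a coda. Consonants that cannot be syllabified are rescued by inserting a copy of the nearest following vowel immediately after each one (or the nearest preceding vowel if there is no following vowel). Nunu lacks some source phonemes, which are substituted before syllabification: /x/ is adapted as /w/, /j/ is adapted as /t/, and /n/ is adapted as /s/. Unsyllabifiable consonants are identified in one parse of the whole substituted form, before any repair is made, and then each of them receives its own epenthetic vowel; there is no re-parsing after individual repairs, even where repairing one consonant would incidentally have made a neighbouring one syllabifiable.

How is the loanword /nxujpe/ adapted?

suwutepe

Substitution: /n/ → /s/, /x/ → /w/, /j/ → /t/, giving /swutpe/.
The consonants /s/, /t/ cannot be parsed into a legal (C)V syllable (no codas are permitted; onsets are limited to one consonant).
Epenthesis after each stranded consonant: /s/ → /su/, /t/ → /te/.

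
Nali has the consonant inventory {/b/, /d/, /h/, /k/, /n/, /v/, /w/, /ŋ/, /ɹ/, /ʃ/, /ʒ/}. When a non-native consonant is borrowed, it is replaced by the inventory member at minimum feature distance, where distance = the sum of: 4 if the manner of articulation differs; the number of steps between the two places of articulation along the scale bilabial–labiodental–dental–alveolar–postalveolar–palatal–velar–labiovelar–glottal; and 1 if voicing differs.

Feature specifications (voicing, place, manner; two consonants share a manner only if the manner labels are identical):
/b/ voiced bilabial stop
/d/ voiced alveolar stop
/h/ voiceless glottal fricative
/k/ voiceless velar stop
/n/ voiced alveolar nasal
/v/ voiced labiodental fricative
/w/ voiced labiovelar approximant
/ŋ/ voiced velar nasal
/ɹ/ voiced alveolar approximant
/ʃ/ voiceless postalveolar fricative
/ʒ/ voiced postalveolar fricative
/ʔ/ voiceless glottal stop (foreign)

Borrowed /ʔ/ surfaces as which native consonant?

k

/k/ is closest: same manner (stop), place distance 2 (glottal→velar), same voicing; total 2. Next closest is /h/ at distance 4.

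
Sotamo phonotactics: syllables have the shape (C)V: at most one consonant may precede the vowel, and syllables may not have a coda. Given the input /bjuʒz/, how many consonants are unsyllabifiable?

The consonants /b/, /ʒ/, /z/ cannot be parsed into a legal (C)V syllable (no codas are permitted; onsets are limited to one consonant).

3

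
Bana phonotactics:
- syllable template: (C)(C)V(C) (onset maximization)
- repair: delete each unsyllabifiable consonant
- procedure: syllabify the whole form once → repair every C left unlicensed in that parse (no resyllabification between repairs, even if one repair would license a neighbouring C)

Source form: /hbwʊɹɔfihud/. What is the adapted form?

Syllabifying with onset maximization leaves /h/ stranded (at most one coda consonant is licensed; onsets may contain at most 2 consonants).
Each unlicensed consonant is deleted: /h/.

bwʊɹɔfihud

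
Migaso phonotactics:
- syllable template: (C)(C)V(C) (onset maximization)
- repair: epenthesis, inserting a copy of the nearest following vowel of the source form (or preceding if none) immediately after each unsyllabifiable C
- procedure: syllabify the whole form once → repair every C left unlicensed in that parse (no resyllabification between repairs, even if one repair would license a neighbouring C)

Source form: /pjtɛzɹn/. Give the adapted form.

Syllabifying with onset maximization leaves /p/, /ɹ/, /n/ stranded (at most one coda consonant is licensed; onsets may contain at most 2 consonants).
Inserting the epenthetic vowel yields /p/ → /pɛ/, /ɹ/ → /ɹɛ/, /n/ → /nɛ/.

pɛjtɛzɹɛnɛ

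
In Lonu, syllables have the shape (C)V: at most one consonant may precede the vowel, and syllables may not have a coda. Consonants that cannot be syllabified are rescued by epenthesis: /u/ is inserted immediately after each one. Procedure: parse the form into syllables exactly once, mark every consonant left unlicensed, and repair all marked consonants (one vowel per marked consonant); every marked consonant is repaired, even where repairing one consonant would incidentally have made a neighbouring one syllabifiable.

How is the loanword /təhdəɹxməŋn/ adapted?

təhudəɹuxuməŋunu

Under (C)V, the unsyllabifiable consonants are /h/, /ɹ/, /x/, /ŋ/, /n/ (no codas are permitted; onsets are limited to one consonant).
Epenthesis after each stranded consonant: /h/ → /hu/, /ɹ/ → /ɹu/, /x/ → /xu/, /ŋ/ → /ŋu/, /n/ → /nu/.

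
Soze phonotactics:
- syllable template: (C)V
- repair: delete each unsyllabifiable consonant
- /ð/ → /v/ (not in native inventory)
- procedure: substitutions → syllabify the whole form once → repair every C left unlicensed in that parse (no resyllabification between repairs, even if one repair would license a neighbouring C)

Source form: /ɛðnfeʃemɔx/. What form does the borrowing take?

Substitution: /ð/ → /v/, giving /ɛvnfeʃemɔx/.
Syllabifying with onset maximization leaves /v/, /n/, /x/ stranded (no codas are permitted; onsets are limited to one consonant).
Deletion applies to /v/, /n/, /x/.

ɛfeʃemɔ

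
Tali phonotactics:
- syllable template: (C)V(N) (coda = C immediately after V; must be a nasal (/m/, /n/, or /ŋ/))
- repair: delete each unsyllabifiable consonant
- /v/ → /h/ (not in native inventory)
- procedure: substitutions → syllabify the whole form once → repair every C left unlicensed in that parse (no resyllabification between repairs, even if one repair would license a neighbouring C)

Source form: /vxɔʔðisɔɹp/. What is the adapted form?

Substitution: /v/ → /h/, giving /hxɔʔðisɔɹp/.
The consonants /h/, /ʔ/, /ɹ/, /p/ cannot be parsed into a legal (C)V(N) syllable (only a nasal (/m/, /n/, or /ŋ/) is licensed in coda position; onsets are limited to one consonant).
Deleting the stranded consonants removes /h/, /ʔ/, /ɹ/, /p/.

xɔðisɔ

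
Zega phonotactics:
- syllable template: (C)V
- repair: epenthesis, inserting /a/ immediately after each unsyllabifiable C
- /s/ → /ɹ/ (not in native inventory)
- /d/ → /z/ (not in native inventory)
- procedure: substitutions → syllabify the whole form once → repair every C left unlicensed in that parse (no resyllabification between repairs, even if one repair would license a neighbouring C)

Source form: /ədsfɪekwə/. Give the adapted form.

Substitution: /d/ → /z/, /s/ → /ɹ/, giving /əzɹfɪekwə/.
The consonants /z/, /ɹ/, /k/ cannot be parsed into a legal (C)V syllable (no codas are permitted; onsets are limited to one consonant).
Each unlicensed consonant becomes the onset of a new syllable: /z/ → /za/, /ɹ/ → /ɹa/, /k/ → /ka/.

əzaɹafɪekawə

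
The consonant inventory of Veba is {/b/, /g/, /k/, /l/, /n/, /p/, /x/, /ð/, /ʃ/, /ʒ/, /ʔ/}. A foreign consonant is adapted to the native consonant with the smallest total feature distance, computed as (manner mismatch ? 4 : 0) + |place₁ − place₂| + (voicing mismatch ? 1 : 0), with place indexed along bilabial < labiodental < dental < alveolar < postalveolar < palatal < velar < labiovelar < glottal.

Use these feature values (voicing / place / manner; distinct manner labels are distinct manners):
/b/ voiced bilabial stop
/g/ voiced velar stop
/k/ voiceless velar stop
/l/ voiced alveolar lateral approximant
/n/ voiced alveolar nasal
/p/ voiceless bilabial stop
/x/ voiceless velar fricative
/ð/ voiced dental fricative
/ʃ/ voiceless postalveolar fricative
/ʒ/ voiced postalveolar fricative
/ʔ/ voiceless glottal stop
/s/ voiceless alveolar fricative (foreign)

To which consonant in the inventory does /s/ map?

/ʃ/ is closest: same manner (fricative), place distance 1 (alveolar→postalveolar), same voicing; total 1. Next closest is /ð/ at distance 2.

ʃ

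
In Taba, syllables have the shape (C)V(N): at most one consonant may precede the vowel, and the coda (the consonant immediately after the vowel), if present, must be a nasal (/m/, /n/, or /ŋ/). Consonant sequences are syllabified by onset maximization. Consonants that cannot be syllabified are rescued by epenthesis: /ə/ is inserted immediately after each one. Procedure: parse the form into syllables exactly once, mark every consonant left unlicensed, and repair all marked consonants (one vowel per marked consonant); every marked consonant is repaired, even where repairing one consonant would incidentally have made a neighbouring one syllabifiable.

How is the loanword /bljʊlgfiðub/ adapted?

Syllabifying with onset maximization leaves /b/, /l/, /l/, /g/, /b/ stranded (only a nasal (/m/, /n/, or /ŋ/) is licensed in coda position; onsets are limited to one consonant).
Each unlicensed consonant becomes the onset of a new syllable: /b/ → /bə/, /l/ → /lə/, /l/ → /lə/, /g/ → /gə/, /b/ → /bə/.

bələjʊləgəfiðubə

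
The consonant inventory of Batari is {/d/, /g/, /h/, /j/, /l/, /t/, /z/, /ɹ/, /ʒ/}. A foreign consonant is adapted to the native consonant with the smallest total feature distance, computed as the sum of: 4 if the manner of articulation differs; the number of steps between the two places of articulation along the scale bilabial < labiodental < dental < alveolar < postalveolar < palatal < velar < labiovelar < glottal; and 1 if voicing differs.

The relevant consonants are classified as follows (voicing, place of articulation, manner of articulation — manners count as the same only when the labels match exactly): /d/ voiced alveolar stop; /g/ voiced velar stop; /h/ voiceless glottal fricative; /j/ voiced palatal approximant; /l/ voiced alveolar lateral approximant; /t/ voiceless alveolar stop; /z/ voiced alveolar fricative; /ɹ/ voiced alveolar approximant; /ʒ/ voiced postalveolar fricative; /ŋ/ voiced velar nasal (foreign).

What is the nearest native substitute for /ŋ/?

/g/ is closest: manner differs (nasal→stop, +4), place distance 0 (velar→velar), same voicing; total 4. Next closest is /j/ at distance 5.

g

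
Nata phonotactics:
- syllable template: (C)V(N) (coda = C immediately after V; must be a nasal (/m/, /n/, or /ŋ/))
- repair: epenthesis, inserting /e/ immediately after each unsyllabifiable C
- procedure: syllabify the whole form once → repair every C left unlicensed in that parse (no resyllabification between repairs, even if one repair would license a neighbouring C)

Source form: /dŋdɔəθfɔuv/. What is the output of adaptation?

deŋedɔəθefɔuve

The consonants /d/, /ŋ/, /θ/, /v/ cannot be parsed into a legal (C)V(N) syllable (only a nasal (/m/, /n/, or /ŋ/) is licensed in coda position; onsets are limited to one consonant).
Epenthesis after each stranded consonant: /d/ → /de/, /ŋ/ → /ŋe/, /θ/ → /θe/, /v/ → /ve/.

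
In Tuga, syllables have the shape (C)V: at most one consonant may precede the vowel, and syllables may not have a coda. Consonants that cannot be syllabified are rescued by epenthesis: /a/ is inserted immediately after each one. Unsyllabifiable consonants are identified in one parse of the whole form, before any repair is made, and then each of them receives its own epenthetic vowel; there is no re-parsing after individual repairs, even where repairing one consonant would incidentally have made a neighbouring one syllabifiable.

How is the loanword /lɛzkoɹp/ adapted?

Syllabifying with onset maximization leaves /z/, /ɹ/, /p/ stranded (no codas are permitted; onsets are limited to one consonant).
Inserting the epenthetic vowel yields /z/ → /za/, /ɹ/ → /ɹa/, /p/ → /pa/.

lɛzakoɹapa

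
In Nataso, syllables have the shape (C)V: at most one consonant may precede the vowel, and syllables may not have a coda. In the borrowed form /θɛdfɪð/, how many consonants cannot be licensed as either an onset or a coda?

The consonants /d/, /ð/ cannot be parsed into a legal (C)V syllable (no codas are permitted; onsets are limited to one consonant).

2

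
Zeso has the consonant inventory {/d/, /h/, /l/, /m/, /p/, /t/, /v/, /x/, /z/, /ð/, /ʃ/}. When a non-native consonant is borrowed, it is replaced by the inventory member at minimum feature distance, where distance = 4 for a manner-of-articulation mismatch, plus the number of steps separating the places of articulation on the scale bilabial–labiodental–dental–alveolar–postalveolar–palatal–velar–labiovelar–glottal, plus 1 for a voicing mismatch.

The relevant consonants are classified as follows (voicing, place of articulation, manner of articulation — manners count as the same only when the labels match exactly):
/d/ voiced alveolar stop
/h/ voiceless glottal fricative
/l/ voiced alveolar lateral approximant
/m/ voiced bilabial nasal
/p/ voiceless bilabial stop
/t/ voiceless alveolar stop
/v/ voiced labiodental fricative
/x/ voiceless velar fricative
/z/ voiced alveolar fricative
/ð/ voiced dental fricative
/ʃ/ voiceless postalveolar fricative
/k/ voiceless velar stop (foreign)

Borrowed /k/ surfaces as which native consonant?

t

/t/ is closest: same manner (stop), place distance 3 (velar→alveolar), same voicing; total 3. Next closest is /d/ at distance 4.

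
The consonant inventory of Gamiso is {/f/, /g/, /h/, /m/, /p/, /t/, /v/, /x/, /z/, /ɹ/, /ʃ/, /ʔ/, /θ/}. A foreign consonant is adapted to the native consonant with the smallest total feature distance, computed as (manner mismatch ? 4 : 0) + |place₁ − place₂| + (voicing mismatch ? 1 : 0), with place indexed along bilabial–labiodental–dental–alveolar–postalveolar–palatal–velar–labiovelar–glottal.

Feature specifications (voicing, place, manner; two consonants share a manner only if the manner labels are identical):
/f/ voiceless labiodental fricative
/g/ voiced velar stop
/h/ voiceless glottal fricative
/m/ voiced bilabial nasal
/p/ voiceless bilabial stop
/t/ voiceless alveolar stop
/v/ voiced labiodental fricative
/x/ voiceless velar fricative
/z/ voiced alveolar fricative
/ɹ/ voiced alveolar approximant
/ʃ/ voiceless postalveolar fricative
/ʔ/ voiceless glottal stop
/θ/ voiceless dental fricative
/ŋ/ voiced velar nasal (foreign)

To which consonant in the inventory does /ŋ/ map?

g

/g/ is closest: manner differs (nasal→stop, +4), place distance 0 (velar→velar), same voicing; total 4. Next closest is /x/ at distance 5.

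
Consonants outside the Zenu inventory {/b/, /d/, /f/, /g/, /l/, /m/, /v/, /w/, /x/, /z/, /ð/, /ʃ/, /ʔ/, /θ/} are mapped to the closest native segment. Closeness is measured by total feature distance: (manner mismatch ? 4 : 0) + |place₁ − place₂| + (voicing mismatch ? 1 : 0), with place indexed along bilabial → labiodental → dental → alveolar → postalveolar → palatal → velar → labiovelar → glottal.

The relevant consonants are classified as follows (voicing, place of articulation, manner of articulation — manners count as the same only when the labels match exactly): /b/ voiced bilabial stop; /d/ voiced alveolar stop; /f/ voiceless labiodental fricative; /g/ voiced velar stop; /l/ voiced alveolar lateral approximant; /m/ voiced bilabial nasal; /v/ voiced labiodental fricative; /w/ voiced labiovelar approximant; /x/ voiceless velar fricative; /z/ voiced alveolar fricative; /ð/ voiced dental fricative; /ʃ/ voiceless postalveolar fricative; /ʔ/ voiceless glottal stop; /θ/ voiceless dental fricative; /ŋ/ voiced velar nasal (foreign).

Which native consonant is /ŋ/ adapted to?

/g/ is closest: manner differs (nasal→stop, +4), place distance 0 (velar→velar), same voicing; total 4. Next closest is /w/ at distance 5.

g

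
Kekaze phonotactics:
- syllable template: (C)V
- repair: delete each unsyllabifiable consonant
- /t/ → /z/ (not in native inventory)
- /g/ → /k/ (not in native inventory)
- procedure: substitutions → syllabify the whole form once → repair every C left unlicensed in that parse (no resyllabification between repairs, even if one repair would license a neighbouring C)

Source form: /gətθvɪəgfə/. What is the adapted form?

Substitution: /g/ → /k/, /t/ → /z/, giving /kəzθvɪəkfə/.
Syllabifying with onset maximization leaves /z/, /θ/, /k/ stranded (no codas are permitted; onsets are limited to one consonant).
Each unlicensed consonant is deleted: /z/, /θ/, /k/.

kəvɪəfə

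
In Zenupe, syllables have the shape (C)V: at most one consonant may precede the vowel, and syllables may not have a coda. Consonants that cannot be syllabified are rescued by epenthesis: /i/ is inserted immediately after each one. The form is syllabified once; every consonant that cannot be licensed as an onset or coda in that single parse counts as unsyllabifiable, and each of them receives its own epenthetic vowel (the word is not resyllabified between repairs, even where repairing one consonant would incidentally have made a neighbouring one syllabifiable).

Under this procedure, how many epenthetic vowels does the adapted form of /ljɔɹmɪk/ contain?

The unsyllabifiable consonants are /l/, /ɹ/, /k/; each receives one epenthetic vowel.

3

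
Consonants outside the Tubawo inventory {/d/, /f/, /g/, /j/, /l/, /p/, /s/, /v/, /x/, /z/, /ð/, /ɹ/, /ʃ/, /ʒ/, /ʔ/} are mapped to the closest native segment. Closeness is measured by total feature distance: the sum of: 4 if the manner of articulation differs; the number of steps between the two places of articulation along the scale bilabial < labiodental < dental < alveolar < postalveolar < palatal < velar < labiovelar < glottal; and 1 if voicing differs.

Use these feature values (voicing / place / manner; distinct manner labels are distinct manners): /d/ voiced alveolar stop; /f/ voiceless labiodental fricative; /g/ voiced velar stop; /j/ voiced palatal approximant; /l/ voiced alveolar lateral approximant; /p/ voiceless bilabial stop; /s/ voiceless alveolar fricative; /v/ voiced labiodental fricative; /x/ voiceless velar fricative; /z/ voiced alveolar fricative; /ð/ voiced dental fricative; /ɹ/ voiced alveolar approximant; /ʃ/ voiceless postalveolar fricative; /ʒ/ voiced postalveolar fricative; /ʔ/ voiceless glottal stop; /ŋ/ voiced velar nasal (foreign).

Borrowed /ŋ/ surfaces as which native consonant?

g

/g/ is closest: manner differs (nasal→stop, +4), place distance 0 (velar→velar), same voicing; total 4. Next closest is /j/ at distance 5.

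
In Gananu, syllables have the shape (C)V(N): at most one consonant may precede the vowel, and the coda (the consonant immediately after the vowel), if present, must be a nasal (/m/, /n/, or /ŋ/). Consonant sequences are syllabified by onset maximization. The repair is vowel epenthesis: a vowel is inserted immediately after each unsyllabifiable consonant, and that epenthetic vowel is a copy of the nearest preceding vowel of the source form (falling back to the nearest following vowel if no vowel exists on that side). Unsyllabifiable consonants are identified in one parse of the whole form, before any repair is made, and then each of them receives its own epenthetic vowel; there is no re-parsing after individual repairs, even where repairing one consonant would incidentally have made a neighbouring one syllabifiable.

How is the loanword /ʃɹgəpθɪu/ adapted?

ʃəɹəgəpəθɪu

The consonants /ʃ/, /ɹ/, /p/ cannot be parsed into a legal (C)V(N) syllable (only a nasal (/m/, /n/, or /ŋ/) is licensed in coda position; onsets are limited to one consonant).
Epenthesis after each stranded consonant: /ʃ/ → /ʃə/, /ɹ/ → /ɹə/, /p/ → /pə/.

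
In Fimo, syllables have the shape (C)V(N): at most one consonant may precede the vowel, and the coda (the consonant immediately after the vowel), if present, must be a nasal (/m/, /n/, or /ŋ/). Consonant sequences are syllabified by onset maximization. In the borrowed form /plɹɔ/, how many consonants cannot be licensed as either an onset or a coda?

2

Syllabifying with onset maximization leaves /p/, /l/ stranded (only a nasal (/m/, /n/, or /ŋ/) is licensed in coda position; onsets are limited to one consonant).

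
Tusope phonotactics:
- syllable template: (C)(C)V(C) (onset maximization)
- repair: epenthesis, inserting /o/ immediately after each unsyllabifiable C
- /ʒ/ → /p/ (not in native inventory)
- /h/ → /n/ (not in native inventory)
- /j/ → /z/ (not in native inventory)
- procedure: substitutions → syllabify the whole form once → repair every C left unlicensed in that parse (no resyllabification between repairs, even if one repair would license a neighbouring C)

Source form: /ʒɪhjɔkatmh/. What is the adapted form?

pɪnzɔkatmono

Substitution: /ʒ/ → /p/, /h/ → /n/, /j/ → /z/, giving /pɪnzɔkatmn/.
Syllabifying with onset maximization leaves /m/, /n/ stranded (at most one coda consonant is licensed; onsets may contain at most 2 consonants).
Epenthesis after each stranded consonant: /m/ → /mo/, /n/ → /no/.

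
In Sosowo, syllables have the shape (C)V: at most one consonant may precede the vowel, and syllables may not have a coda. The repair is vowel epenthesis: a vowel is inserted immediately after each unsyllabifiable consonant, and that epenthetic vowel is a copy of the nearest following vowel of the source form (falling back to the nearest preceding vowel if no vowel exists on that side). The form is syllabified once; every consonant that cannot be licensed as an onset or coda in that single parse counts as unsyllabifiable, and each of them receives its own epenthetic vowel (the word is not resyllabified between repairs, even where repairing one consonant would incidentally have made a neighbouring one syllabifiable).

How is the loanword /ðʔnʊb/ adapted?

Under (C)V, the unsyllabifiable consonants are /ð/, /ʔ/, /b/ (no codas are permitted; onsets are limited to one consonant).
Inserting the epenthetic vowel yields /ð/ → /ðʊ/, /ʔ/ → /ʔʊ/, /b/ → /bʊ/.

ðʊʔʊnʊbʊ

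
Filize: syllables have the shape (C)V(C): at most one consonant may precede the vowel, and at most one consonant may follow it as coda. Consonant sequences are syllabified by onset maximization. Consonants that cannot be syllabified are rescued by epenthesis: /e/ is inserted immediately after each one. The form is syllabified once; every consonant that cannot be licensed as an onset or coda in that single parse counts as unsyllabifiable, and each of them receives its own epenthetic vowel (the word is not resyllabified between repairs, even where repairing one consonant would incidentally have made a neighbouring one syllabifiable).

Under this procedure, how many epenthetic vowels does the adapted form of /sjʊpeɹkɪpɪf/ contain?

The unsyllabifiable consonants are /s/; each receives one epenthetic vowel.

1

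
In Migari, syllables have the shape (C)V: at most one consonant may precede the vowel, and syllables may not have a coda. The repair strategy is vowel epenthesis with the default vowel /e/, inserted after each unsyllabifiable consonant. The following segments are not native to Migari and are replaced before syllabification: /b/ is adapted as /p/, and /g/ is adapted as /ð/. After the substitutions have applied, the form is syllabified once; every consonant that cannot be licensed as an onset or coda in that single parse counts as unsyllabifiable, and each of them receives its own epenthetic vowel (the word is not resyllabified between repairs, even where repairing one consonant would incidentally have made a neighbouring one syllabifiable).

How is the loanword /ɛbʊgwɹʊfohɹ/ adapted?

ɛpʊðeweɹʊfoheɹe

Substitution: /b/ → /p/, /g/ → /ð/, giving /ɛpʊðwɹʊfohɹ/.
Syllabifying with onset maximization leaves /ð/, /w/, /h/, /ɹ/ stranded (no codas are permitted; onsets are limited to one consonant).
Each unlicensed consonant becomes the onset of a new syllable: /ð/ → /ðe/, /w/ → /we/, /h/ → /he/, /ɹ/ → /ɹe/.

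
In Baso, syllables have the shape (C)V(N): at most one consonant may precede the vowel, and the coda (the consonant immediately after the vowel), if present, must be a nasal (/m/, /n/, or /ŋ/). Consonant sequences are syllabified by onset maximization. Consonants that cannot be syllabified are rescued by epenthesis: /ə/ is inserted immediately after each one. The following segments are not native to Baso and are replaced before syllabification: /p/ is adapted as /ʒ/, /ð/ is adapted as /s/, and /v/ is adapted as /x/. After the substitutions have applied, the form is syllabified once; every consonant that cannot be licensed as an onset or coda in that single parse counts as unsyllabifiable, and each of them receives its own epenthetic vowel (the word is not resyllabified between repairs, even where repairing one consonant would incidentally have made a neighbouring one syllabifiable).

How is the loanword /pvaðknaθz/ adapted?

ʒəxasəkənaθəzə

Substitution: /p/ → /ʒ/, /v/ → /x/, /ð/ → /s/, giving /ʒxasknaθz/.
The consonants /ʒ/, /s/, /k/, /θ/, /z/ cannot be parsed into a legal (C)V(N) syllable (only a nasal (/m/, /n/, or /ŋ/) is licensed in coda position; onsets are limited to one consonant).
Inserting the epenthetic vowel yields /ʒ/ → /ʒə/, /s/ → /sə/, /k/ → /kə/, /θ/ → /θə/, /z/ → /zə/.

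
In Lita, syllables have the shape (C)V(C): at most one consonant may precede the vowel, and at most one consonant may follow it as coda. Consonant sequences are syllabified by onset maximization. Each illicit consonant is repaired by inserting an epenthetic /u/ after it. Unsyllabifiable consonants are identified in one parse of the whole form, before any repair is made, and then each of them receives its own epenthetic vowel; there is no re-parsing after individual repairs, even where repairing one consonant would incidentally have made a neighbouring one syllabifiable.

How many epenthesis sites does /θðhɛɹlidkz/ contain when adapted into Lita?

4

The unsyllabifiable consonants are /θ/, /ð/, /k/, /z/; each receives one epenthetic vowel.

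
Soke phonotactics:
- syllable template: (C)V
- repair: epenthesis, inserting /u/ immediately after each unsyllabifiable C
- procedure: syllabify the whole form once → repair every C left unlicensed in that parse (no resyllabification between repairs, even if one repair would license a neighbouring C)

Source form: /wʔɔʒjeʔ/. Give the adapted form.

wuʔɔʒujeʔu

Syllabifying with onset maximization leaves /w/, /ʒ/, /ʔ/ stranded (no codas are permitted; onsets are limited to one consonant).
Inserting the epenthetic vowel yields /w/ → /wu/, /ʒ/ → /ʒu/, /ʔ/ → /ʔu/.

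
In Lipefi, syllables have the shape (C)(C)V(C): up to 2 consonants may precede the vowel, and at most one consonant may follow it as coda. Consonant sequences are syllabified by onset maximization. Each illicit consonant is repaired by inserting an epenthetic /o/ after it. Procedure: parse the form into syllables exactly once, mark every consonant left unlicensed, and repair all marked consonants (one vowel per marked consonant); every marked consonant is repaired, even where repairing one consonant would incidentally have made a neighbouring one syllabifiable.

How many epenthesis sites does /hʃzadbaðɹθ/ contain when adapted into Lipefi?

3

The unsyllabifiable consonants are /h/, /ɹ/, /θ/; each receives one epenthetic vowel.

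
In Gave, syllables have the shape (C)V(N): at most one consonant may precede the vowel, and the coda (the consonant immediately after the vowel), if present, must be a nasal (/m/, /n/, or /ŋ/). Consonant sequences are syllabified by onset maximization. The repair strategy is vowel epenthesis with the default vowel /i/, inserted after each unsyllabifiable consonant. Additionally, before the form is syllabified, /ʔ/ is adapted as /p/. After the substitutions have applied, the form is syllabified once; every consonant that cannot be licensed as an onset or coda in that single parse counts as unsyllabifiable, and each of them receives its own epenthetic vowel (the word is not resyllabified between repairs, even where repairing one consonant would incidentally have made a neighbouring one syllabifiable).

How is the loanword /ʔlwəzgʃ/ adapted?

Substitution: /ʔ/ → /p/, giving /plwəzgʃ/.
Syllabifying with onset maximization leaves /p/, /l/, /z/, /g/, /ʃ/ stranded (only a nasal (/m/, /n/, or /ŋ/) is licensed in coda position; onsets are limited to one consonant).
Epenthesis after each stranded consonant: /p/ → /pi/, /l/ → /li/, /z/ → /zi/, /g/ → /gi/, /ʃ/ → /ʃi/.

piliwəzigiʃi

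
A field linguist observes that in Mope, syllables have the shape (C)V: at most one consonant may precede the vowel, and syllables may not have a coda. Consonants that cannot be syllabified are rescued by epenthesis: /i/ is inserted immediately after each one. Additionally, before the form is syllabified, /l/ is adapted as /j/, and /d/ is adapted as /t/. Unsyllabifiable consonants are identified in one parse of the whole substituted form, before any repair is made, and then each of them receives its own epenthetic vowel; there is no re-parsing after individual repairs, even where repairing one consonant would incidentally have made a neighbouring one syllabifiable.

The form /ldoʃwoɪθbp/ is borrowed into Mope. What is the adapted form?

Substitution: /l/ → /j/, /d/ → /t/, giving /jtoʃwoɪθbp/.
The consonants /j/, /ʃ/, /θ/, /b/, /p/ cannot be parsed into a legal (C)V syllable (no codas are permitted; onsets are limited to one consonant).
Epenthesis after each stranded consonant: /j/ → /ji/, /ʃ/ → /ʃi/, /θ/ → /θi/, /b/ → /bi/, /p/ → /pi/.

jitoʃiwoɪθibipi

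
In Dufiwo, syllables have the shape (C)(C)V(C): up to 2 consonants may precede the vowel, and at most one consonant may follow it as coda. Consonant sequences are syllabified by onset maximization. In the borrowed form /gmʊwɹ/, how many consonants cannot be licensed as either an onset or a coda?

1

Under (C)(C)V(C), the unsyllabifiable consonants are /ɹ/ (at most one coda consonant is licensed; onsets may contain at most 2 consonants).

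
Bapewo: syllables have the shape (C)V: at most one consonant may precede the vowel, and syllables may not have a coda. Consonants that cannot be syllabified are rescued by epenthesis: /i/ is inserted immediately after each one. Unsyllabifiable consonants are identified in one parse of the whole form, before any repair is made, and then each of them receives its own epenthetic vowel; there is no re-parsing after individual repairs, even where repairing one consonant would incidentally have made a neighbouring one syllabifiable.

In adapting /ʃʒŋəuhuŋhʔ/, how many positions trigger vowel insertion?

5

The unsyllabifiable consonants are /ʃ/, /ʒ/, /ŋ/, /h/, /ʔ/; each receives one epenthetic vowel.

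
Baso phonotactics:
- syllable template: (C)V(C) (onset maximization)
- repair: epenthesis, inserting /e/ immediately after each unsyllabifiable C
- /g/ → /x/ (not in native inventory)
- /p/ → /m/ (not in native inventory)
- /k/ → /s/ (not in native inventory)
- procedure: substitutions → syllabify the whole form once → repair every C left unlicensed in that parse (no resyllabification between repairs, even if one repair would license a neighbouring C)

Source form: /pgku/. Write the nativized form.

Substitution: /p/ → /m/, /g/ → /x/, /k/ → /s/, giving /mxsu/.
Syllabifying with onset maximization leaves /m/, /x/ stranded (at most one coda consonant is licensed; onsets are limited to one consonant).
Each unlicensed consonant becomes the onset of a new syllable: /m/ → /me/, /x/ → /xe/.

mexesu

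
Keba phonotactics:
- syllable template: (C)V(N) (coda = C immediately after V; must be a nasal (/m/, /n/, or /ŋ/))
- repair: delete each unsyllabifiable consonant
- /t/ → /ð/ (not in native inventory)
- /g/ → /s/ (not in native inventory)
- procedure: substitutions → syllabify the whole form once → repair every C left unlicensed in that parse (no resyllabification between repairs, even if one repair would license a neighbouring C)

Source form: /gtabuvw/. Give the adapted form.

ðabu

Substitution: /g/ → /s/, /t/ → /ð/, giving /sðabuvw/.
The consonants /s/, /v/, /w/ cannot be parsed into a legal (C)V(N) syllable (only a nasal (/m/, /n/, or /ŋ/) is licensed in coda position; onsets are limited to one consonant).
Each unlicensed consonant is deleted: /s/, /v/, /w/.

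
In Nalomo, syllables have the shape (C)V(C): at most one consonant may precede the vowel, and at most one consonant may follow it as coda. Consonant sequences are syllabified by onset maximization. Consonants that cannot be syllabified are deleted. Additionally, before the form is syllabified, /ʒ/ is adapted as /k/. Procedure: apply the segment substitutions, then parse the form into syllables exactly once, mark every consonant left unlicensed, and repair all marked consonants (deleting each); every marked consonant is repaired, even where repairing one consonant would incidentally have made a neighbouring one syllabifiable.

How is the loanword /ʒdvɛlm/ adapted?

vɛl

Substitution: /ʒ/ → /k/, giving /kdvɛlm/.
Syllabifying with onset maximization leaves /k/, /d/, /m/ stranded (at most one coda consonant is licensed; onsets are limited to one consonant).
Deleting the stranded consonants removes /k/, /d/, /m/.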